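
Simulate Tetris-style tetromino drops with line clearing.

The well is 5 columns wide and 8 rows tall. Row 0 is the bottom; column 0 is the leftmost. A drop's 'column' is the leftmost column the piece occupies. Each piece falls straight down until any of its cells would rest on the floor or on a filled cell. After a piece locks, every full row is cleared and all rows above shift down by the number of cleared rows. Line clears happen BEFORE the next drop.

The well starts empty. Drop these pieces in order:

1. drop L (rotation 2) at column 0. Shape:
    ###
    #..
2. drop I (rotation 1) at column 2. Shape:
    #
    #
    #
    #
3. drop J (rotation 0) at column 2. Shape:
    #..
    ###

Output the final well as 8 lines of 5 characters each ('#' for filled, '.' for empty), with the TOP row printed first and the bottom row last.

Answer: ..#..
..###
..#..
..#..
..#..
..#..
###..
#....

Derivation:
Drop 1: L rot2 at col 0 lands with bottom-row=0; cleared 0 line(s) (total 0); column heights now [2 2 2 0 0], max=2
Drop 2: I rot1 at col 2 lands with bottom-row=2; cleared 0 line(s) (total 0); column heights now [2 2 6 0 0], max=6
Drop 3: J rot0 at col 2 lands with bottom-row=6; cleared 0 line(s) (total 0); column heights now [2 2 8 7 7], max=8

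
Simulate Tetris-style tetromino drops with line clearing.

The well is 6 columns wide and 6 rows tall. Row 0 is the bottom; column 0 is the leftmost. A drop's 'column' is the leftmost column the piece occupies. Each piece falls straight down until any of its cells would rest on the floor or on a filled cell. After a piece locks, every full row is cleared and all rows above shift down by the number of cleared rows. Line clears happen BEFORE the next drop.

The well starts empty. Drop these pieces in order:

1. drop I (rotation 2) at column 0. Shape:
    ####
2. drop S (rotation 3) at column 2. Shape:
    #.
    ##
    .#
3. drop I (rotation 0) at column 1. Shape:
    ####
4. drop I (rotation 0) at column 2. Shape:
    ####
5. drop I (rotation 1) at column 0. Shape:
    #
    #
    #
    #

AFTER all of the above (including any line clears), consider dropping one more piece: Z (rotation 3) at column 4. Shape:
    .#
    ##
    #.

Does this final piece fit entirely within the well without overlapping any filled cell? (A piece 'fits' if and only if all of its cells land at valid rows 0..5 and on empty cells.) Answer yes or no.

Drop 1: I rot2 at col 0 lands with bottom-row=0; cleared 0 line(s) (total 0); column heights now [1 1 1 1 0 0], max=1
Drop 2: S rot3 at col 2 lands with bottom-row=1; cleared 0 line(s) (total 0); column heights now [1 1 4 3 0 0], max=4
Drop 3: I rot0 at col 1 lands with bottom-row=4; cleared 0 line(s) (total 0); column heights now [1 5 5 5 5 0], max=5
Drop 4: I rot0 at col 2 lands with bottom-row=5; cleared 0 line(s) (total 0); column heights now [1 5 6 6 6 6], max=6
Drop 5: I rot1 at col 0 lands with bottom-row=1; cleared 0 line(s) (total 0); column heights now [5 5 6 6 6 6], max=6
Test piece Z rot3 at col 4 (width 2): heights before test = [5 5 6 6 6 6]; fits = False

Answer: no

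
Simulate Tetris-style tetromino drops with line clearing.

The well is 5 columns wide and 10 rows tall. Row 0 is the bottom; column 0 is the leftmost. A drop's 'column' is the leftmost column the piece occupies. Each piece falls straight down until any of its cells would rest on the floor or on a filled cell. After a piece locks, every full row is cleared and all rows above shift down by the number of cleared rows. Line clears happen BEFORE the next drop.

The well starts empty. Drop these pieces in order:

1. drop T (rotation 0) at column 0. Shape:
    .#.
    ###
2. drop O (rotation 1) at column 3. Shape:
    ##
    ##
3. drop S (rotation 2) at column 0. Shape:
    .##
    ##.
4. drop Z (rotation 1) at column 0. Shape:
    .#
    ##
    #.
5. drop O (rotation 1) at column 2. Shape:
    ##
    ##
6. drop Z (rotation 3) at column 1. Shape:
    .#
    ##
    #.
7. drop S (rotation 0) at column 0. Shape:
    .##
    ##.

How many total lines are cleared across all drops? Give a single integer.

Answer: 1

Derivation:
Drop 1: T rot0 at col 0 lands with bottom-row=0; cleared 0 line(s) (total 0); column heights now [1 2 1 0 0], max=2
Drop 2: O rot1 at col 3 lands with bottom-row=0; cleared 1 line(s) (total 1); column heights now [0 1 0 1 1], max=1
Drop 3: S rot2 at col 0 lands with bottom-row=1; cleared 0 line(s) (total 1); column heights now [2 3 3 1 1], max=3
Drop 4: Z rot1 at col 0 lands with bottom-row=2; cleared 0 line(s) (total 1); column heights now [4 5 3 1 1], max=5
Drop 5: O rot1 at col 2 lands with bottom-row=3; cleared 0 line(s) (total 1); column heights now [4 5 5 5 1], max=5
Drop 6: Z rot3 at col 1 lands with bottom-row=5; cleared 0 line(s) (total 1); column heights now [4 7 8 5 1], max=8
Drop 7: S rot0 at col 0 lands with bottom-row=7; cleared 0 line(s) (total 1); column heights now [8 9 9 5 1], max=9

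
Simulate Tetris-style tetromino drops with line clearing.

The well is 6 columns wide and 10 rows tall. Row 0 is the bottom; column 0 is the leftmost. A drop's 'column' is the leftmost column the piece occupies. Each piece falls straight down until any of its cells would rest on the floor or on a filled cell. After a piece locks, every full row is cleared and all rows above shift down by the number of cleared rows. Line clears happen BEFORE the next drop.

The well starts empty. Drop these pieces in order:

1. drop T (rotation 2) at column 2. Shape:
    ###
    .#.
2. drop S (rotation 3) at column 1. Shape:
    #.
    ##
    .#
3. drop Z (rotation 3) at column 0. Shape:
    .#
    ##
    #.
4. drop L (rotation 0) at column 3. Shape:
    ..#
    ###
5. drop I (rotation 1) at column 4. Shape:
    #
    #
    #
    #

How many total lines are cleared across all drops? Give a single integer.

Drop 1: T rot2 at col 2 lands with bottom-row=0; cleared 0 line(s) (total 0); column heights now [0 0 2 2 2 0], max=2
Drop 2: S rot3 at col 1 lands with bottom-row=2; cleared 0 line(s) (total 0); column heights now [0 5 4 2 2 0], max=5
Drop 3: Z rot3 at col 0 lands with bottom-row=4; cleared 0 line(s) (total 0); column heights now [6 7 4 2 2 0], max=7
Drop 4: L rot0 at col 3 lands with bottom-row=2; cleared 0 line(s) (total 0); column heights now [6 7 4 3 3 4], max=7
Drop 5: I rot1 at col 4 lands with bottom-row=3; cleared 0 line(s) (total 0); column heights now [6 7 4 3 7 4], max=7

Answer: 0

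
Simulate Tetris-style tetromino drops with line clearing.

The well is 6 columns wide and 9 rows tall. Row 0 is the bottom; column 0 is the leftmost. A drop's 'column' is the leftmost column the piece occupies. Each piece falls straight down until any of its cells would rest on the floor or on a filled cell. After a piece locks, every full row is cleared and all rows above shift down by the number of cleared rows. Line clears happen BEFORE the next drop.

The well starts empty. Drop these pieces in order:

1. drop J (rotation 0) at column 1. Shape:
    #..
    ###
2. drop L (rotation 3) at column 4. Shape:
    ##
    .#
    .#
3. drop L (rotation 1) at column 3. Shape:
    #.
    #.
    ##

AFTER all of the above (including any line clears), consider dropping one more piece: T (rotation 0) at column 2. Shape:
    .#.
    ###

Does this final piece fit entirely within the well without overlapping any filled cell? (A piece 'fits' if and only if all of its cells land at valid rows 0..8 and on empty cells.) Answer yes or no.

Drop 1: J rot0 at col 1 lands with bottom-row=0; cleared 0 line(s) (total 0); column heights now [0 2 1 1 0 0], max=2
Drop 2: L rot3 at col 4 lands with bottom-row=0; cleared 0 line(s) (total 0); column heights now [0 2 1 1 3 3], max=3
Drop 3: L rot1 at col 3 lands with bottom-row=3; cleared 0 line(s) (total 0); column heights now [0 2 1 6 4 3], max=6
Test piece T rot0 at col 2 (width 3): heights before test = [0 2 1 6 4 3]; fits = True

Answer: yes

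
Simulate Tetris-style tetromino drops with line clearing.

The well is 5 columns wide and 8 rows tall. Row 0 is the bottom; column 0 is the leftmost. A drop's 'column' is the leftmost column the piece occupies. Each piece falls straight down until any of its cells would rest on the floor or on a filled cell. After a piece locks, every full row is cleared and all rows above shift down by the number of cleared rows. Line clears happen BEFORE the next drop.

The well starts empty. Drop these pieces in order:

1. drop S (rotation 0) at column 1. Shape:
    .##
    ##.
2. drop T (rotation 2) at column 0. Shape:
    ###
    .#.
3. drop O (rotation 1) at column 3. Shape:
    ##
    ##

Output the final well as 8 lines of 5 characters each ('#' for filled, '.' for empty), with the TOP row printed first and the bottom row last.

Drop 1: S rot0 at col 1 lands with bottom-row=0; cleared 0 line(s) (total 0); column heights now [0 1 2 2 0], max=2
Drop 2: T rot2 at col 0 lands with bottom-row=1; cleared 0 line(s) (total 0); column heights now [3 3 3 2 0], max=3
Drop 3: O rot1 at col 3 lands with bottom-row=2; cleared 1 line(s) (total 1); column heights now [0 2 2 3 3], max=3

Answer: .....
.....
.....
.....
.....
...##
.###.
.##..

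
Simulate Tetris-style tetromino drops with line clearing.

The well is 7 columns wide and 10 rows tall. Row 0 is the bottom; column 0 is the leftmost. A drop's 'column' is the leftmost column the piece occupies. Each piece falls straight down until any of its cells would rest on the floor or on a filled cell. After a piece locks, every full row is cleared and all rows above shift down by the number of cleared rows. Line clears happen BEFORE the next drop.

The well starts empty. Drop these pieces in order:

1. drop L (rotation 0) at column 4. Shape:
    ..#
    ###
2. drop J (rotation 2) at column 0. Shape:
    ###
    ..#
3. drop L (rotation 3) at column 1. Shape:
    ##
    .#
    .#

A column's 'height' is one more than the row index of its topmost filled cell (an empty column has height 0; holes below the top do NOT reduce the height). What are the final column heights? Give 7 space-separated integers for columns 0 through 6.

Answer: 2 5 5 0 1 1 2

Derivation:
Drop 1: L rot0 at col 4 lands with bottom-row=0; cleared 0 line(s) (total 0); column heights now [0 0 0 0 1 1 2], max=2
Drop 2: J rot2 at col 0 lands with bottom-row=0; cleared 0 line(s) (total 0); column heights now [2 2 2 0 1 1 2], max=2
Drop 3: L rot3 at col 1 lands with bottom-row=2; cleared 0 line(s) (total 0); column heights now [2 5 5 0 1 1 2], max=5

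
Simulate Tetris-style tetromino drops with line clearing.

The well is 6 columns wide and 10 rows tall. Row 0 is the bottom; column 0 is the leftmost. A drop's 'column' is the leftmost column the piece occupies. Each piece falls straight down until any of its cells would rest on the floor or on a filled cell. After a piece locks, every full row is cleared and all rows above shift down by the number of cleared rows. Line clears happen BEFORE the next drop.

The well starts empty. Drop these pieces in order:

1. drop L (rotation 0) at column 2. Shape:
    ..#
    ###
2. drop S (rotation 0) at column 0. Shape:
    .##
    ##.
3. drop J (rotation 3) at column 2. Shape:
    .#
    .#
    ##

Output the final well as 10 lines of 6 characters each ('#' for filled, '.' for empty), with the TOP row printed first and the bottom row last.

Answer: ......
......
......
......
......
...#..
...#..
..##..
.##.#.
#####.

Derivation:
Drop 1: L rot0 at col 2 lands with bottom-row=0; cleared 0 line(s) (total 0); column heights now [0 0 1 1 2 0], max=2
Drop 2: S rot0 at col 0 lands with bottom-row=0; cleared 0 line(s) (total 0); column heights now [1 2 2 1 2 0], max=2
Drop 3: J rot3 at col 2 lands with bottom-row=2; cleared 0 line(s) (total 0); column heights now [1 2 3 5 2 0], max=5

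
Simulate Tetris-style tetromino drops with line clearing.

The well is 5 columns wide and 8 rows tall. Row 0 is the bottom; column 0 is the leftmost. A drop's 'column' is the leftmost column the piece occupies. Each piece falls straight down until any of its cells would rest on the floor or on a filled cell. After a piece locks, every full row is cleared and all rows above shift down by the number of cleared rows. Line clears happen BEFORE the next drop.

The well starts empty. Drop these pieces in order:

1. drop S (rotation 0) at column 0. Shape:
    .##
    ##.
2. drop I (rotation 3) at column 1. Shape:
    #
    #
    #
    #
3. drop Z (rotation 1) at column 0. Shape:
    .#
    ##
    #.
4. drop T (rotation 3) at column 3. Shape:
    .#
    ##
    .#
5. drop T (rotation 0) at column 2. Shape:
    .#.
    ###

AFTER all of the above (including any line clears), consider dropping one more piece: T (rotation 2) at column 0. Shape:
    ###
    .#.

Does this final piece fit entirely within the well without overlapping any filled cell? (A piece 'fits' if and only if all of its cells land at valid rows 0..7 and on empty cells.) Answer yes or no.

Answer: no

Derivation:
Drop 1: S rot0 at col 0 lands with bottom-row=0; cleared 0 line(s) (total 0); column heights now [1 2 2 0 0], max=2
Drop 2: I rot3 at col 1 lands with bottom-row=2; cleared 0 line(s) (total 0); column heights now [1 6 2 0 0], max=6
Drop 3: Z rot1 at col 0 lands with bottom-row=5; cleared 0 line(s) (total 0); column heights now [7 8 2 0 0], max=8
Drop 4: T rot3 at col 3 lands with bottom-row=0; cleared 0 line(s) (total 0); column heights now [7 8 2 2 3], max=8
Drop 5: T rot0 at col 2 lands with bottom-row=3; cleared 0 line(s) (total 0); column heights now [7 8 4 5 4], max=8
Test piece T rot2 at col 0 (width 3): heights before test = [7 8 4 5 4]; fits = False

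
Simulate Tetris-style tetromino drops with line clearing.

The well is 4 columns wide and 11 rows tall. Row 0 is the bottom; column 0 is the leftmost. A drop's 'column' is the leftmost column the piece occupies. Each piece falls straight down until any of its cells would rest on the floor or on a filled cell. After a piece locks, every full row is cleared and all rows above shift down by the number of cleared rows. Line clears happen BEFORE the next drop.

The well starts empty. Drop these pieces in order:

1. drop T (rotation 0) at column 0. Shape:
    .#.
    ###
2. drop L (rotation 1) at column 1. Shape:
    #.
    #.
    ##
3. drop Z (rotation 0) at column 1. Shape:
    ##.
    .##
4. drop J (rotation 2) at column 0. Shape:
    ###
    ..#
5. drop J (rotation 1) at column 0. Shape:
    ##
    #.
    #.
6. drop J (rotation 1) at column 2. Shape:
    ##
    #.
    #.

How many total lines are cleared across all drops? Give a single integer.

Drop 1: T rot0 at col 0 lands with bottom-row=0; cleared 0 line(s) (total 0); column heights now [1 2 1 0], max=2
Drop 2: L rot1 at col 1 lands with bottom-row=2; cleared 0 line(s) (total 0); column heights now [1 5 3 0], max=5
Drop 3: Z rot0 at col 1 lands with bottom-row=4; cleared 0 line(s) (total 0); column heights now [1 6 6 5], max=6
Drop 4: J rot2 at col 0 lands with bottom-row=6; cleared 0 line(s) (total 0); column heights now [8 8 8 5], max=8
Drop 5: J rot1 at col 0 lands with bottom-row=8; cleared 0 line(s) (total 0); column heights now [11 11 8 5], max=11
Drop 6: J rot1 at col 2 lands with bottom-row=8; cleared 1 line(s) (total 1); column heights now [10 8 10 5], max=10

Answer: 1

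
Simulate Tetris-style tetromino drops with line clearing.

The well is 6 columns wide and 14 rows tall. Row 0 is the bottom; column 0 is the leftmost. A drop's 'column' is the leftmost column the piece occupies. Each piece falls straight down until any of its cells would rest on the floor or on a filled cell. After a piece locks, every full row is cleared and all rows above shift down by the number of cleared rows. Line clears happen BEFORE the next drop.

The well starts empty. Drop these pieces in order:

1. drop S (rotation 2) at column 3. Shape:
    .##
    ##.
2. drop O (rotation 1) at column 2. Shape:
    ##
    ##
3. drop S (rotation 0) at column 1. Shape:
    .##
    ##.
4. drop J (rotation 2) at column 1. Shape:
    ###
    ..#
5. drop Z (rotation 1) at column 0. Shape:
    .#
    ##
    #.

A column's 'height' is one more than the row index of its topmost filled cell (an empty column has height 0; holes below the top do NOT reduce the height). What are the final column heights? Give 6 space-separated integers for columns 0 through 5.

Drop 1: S rot2 at col 3 lands with bottom-row=0; cleared 0 line(s) (total 0); column heights now [0 0 0 1 2 2], max=2
Drop 2: O rot1 at col 2 lands with bottom-row=1; cleared 0 line(s) (total 0); column heights now [0 0 3 3 2 2], max=3
Drop 3: S rot0 at col 1 lands with bottom-row=3; cleared 0 line(s) (total 0); column heights now [0 4 5 5 2 2], max=5
Drop 4: J rot2 at col 1 lands with bottom-row=5; cleared 0 line(s) (total 0); column heights now [0 7 7 7 2 2], max=7
Drop 5: Z rot1 at col 0 lands with bottom-row=6; cleared 0 line(s) (total 0); column heights now [8 9 7 7 2 2], max=9

Answer: 8 9 7 7 2 2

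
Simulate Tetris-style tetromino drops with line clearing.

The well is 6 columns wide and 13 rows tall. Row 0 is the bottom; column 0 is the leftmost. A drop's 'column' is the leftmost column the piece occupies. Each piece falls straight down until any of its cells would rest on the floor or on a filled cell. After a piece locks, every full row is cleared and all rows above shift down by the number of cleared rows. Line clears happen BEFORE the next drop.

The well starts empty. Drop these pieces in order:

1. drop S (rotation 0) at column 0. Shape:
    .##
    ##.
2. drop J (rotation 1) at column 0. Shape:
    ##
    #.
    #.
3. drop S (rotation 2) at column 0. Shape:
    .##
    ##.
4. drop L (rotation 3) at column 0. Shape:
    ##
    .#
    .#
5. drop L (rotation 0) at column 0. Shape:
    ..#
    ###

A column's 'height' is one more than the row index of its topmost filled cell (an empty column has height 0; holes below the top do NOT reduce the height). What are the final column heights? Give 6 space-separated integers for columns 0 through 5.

Answer: 10 10 11 0 0 0

Derivation:
Drop 1: S rot0 at col 0 lands with bottom-row=0; cleared 0 line(s) (total 0); column heights now [1 2 2 0 0 0], max=2
Drop 2: J rot1 at col 0 lands with bottom-row=1; cleared 0 line(s) (total 0); column heights now [4 4 2 0 0 0], max=4
Drop 3: S rot2 at col 0 lands with bottom-row=4; cleared 0 line(s) (total 0); column heights now [5 6 6 0 0 0], max=6
Drop 4: L rot3 at col 0 lands with bottom-row=6; cleared 0 line(s) (total 0); column heights now [9 9 6 0 0 0], max=9
Drop 5: L rot0 at col 0 lands with bottom-row=9; cleared 0 line(s) (total 0); column heights now [10 10 11 0 0 0], max=11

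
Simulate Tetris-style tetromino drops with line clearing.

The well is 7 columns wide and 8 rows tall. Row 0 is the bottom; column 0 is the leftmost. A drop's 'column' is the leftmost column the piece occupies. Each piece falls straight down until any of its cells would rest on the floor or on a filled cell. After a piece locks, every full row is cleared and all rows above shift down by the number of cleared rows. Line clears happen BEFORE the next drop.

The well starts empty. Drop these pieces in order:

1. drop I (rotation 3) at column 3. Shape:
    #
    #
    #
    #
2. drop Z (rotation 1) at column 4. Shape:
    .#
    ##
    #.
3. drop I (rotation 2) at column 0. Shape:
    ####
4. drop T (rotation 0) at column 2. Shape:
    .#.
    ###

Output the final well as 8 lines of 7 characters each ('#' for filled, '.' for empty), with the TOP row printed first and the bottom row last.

Answer: .......
...#...
..###..
####...
...#...
...#.#.
...###.
...##..

Derivation:
Drop 1: I rot3 at col 3 lands with bottom-row=0; cleared 0 line(s) (total 0); column heights now [0 0 0 4 0 0 0], max=4
Drop 2: Z rot1 at col 4 lands with bottom-row=0; cleared 0 line(s) (total 0); column heights now [0 0 0 4 2 3 0], max=4
Drop 3: I rot2 at col 0 lands with bottom-row=4; cleared 0 line(s) (total 0); column heights now [5 5 5 5 2 3 0], max=5
Drop 4: T rot0 at col 2 lands with bottom-row=5; cleared 0 line(s) (total 0); column heights now [5 5 6 7 6 3 0], max=7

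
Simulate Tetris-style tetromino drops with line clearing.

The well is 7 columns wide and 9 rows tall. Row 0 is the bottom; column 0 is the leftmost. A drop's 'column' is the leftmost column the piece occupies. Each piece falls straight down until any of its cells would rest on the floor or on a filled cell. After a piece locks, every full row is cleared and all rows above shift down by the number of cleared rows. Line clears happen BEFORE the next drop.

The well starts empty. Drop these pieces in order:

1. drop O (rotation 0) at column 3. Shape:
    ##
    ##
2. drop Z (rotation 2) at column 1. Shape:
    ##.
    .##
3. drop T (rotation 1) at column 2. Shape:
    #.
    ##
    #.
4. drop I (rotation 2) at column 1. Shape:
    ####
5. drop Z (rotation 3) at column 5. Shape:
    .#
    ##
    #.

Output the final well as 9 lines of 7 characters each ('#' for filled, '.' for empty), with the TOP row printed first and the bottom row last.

Drop 1: O rot0 at col 3 lands with bottom-row=0; cleared 0 line(s) (total 0); column heights now [0 0 0 2 2 0 0], max=2
Drop 2: Z rot2 at col 1 lands with bottom-row=2; cleared 0 line(s) (total 0); column heights now [0 4 4 3 2 0 0], max=4
Drop 3: T rot1 at col 2 lands with bottom-row=4; cleared 0 line(s) (total 0); column heights now [0 4 7 6 2 0 0], max=7
Drop 4: I rot2 at col 1 lands with bottom-row=7; cleared 0 line(s) (total 0); column heights now [0 8 8 8 8 0 0], max=8
Drop 5: Z rot3 at col 5 lands with bottom-row=0; cleared 0 line(s) (total 0); column heights now [0 8 8 8 8 2 3], max=8

Answer: .......
.####..
..#....
..##...
..#....
.##....
..##..#
...####
...###.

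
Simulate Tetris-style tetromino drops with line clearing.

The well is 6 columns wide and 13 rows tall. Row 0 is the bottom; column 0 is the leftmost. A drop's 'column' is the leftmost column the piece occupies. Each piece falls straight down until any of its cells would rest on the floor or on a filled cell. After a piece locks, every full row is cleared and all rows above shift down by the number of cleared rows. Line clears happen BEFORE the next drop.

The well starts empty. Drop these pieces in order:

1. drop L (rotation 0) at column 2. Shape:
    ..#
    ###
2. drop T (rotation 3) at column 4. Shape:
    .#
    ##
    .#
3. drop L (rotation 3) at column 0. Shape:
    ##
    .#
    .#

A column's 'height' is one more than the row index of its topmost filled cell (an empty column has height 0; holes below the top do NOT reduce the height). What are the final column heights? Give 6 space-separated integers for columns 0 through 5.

Drop 1: L rot0 at col 2 lands with bottom-row=0; cleared 0 line(s) (total 0); column heights now [0 0 1 1 2 0], max=2
Drop 2: T rot3 at col 4 lands with bottom-row=1; cleared 0 line(s) (total 0); column heights now [0 0 1 1 3 4], max=4
Drop 3: L rot3 at col 0 lands with bottom-row=0; cleared 0 line(s) (total 0); column heights now [3 3 1 1 3 4], max=4

Answer: 3 3 1 1 3 4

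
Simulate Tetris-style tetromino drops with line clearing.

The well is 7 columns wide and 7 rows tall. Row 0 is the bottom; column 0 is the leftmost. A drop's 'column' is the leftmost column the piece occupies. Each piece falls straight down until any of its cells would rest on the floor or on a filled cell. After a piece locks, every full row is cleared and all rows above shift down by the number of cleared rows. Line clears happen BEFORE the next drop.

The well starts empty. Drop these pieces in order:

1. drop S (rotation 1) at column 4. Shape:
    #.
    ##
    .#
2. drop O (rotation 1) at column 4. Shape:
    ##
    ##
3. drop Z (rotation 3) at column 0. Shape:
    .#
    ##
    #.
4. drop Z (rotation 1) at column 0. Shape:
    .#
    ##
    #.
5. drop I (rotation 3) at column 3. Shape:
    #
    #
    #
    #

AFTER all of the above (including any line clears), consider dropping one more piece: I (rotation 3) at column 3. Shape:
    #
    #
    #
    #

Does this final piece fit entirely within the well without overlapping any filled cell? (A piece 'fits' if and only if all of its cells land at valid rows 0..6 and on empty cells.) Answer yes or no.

Answer: no

Derivation:
Drop 1: S rot1 at col 4 lands with bottom-row=0; cleared 0 line(s) (total 0); column heights now [0 0 0 0 3 2 0], max=3
Drop 2: O rot1 at col 4 lands with bottom-row=3; cleared 0 line(s) (total 0); column heights now [0 0 0 0 5 5 0], max=5
Drop 3: Z rot3 at col 0 lands with bottom-row=0; cleared 0 line(s) (total 0); column heights now [2 3 0 0 5 5 0], max=5
Drop 4: Z rot1 at col 0 lands with bottom-row=2; cleared 0 line(s) (total 0); column heights now [4 5 0 0 5 5 0], max=5
Drop 5: I rot3 at col 3 lands with bottom-row=0; cleared 0 line(s) (total 0); column heights now [4 5 0 4 5 5 0], max=5
Test piece I rot3 at col 3 (width 1): heights before test = [4 5 0 4 5 5 0]; fits = False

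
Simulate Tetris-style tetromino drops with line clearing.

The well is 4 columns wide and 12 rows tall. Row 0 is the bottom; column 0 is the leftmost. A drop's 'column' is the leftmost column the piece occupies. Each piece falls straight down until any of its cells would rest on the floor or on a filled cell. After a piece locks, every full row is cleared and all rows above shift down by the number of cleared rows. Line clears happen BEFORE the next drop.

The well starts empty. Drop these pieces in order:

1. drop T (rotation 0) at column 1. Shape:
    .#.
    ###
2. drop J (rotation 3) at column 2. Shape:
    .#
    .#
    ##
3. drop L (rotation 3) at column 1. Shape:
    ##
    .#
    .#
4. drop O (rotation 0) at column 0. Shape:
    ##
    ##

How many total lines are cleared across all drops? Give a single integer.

Drop 1: T rot0 at col 1 lands with bottom-row=0; cleared 0 line(s) (total 0); column heights now [0 1 2 1], max=2
Drop 2: J rot3 at col 2 lands with bottom-row=2; cleared 0 line(s) (total 0); column heights now [0 1 3 5], max=5
Drop 3: L rot3 at col 1 lands with bottom-row=3; cleared 0 line(s) (total 0); column heights now [0 6 6 5], max=6
Drop 4: O rot0 at col 0 lands with bottom-row=6; cleared 0 line(s) (total 0); column heights now [8 8 6 5], max=8

Answer: 0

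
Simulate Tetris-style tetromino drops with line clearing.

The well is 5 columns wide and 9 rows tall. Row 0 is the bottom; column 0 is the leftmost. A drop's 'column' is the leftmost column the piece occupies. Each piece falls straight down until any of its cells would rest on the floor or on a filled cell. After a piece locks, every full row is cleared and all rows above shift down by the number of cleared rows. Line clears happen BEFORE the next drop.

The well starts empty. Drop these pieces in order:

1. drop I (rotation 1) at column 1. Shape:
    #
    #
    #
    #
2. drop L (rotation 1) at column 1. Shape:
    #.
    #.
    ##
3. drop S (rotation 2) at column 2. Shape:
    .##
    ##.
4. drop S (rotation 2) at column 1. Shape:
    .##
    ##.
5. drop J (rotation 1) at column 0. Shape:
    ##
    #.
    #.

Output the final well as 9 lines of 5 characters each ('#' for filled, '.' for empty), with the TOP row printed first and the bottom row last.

Drop 1: I rot1 at col 1 lands with bottom-row=0; cleared 0 line(s) (total 0); column heights now [0 4 0 0 0], max=4
Drop 2: L rot1 at col 1 lands with bottom-row=4; cleared 0 line(s) (total 0); column heights now [0 7 5 0 0], max=7
Drop 3: S rot2 at col 2 lands with bottom-row=5; cleared 0 line(s) (total 0); column heights now [0 7 6 7 7], max=7
Drop 4: S rot2 at col 1 lands with bottom-row=7; cleared 0 line(s) (total 0); column heights now [0 8 9 9 7], max=9
Drop 5: J rot1 at col 0 lands with bottom-row=6; cleared 0 line(s) (total 0); column heights now [9 9 9 9 7], max=9

Answer: ####.
###..
##.##
.###.
.##..
.#...
.#...
.#...
.#...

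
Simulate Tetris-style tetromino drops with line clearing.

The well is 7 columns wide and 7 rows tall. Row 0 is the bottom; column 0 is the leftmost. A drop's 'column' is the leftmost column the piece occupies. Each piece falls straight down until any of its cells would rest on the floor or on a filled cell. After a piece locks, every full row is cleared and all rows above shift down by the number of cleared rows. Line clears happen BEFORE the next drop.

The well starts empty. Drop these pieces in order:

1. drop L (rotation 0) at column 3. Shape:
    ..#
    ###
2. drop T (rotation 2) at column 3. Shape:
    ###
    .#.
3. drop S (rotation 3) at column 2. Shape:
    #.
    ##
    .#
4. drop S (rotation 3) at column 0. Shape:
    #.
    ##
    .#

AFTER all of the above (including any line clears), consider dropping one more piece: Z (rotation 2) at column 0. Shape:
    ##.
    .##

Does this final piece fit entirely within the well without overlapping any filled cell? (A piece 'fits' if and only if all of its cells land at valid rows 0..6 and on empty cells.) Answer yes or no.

Drop 1: L rot0 at col 3 lands with bottom-row=0; cleared 0 line(s) (total 0); column heights now [0 0 0 1 1 2 0], max=2
Drop 2: T rot2 at col 3 lands with bottom-row=1; cleared 0 line(s) (total 0); column heights now [0 0 0 3 3 3 0], max=3
Drop 3: S rot3 at col 2 lands with bottom-row=3; cleared 0 line(s) (total 0); column heights now [0 0 6 5 3 3 0], max=6
Drop 4: S rot3 at col 0 lands with bottom-row=0; cleared 0 line(s) (total 0); column heights now [3 2 6 5 3 3 0], max=6
Test piece Z rot2 at col 0 (width 3): heights before test = [3 2 6 5 3 3 0]; fits = False

Answer: no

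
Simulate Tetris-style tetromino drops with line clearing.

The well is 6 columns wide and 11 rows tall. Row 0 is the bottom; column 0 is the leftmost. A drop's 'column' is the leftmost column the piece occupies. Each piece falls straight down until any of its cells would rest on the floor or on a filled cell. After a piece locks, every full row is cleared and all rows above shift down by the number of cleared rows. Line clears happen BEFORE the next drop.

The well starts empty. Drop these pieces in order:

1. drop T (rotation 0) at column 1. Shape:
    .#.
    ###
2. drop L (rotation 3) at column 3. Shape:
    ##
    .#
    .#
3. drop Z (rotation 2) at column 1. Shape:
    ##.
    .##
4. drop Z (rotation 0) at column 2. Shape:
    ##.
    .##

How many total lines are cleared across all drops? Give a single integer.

Answer: 0

Derivation:
Drop 1: T rot0 at col 1 lands with bottom-row=0; cleared 0 line(s) (total 0); column heights now [0 1 2 1 0 0], max=2
Drop 2: L rot3 at col 3 lands with bottom-row=0; cleared 0 line(s) (total 0); column heights now [0 1 2 3 3 0], max=3
Drop 3: Z rot2 at col 1 lands with bottom-row=3; cleared 0 line(s) (total 0); column heights now [0 5 5 4 3 0], max=5
Drop 4: Z rot0 at col 2 lands with bottom-row=4; cleared 0 line(s) (total 0); column heights now [0 5 6 6 5 0], max=6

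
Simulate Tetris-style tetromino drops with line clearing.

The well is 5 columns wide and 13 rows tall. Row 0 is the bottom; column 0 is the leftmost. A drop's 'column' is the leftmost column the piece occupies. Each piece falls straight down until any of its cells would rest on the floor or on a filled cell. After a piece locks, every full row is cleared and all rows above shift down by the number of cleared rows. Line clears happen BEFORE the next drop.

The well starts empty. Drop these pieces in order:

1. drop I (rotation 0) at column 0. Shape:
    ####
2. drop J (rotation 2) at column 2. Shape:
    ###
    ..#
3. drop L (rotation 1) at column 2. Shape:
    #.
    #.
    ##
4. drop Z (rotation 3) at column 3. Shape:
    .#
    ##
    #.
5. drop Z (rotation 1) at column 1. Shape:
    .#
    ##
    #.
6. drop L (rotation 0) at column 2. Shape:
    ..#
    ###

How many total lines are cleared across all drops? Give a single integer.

Drop 1: I rot0 at col 0 lands with bottom-row=0; cleared 0 line(s) (total 0); column heights now [1 1 1 1 0], max=1
Drop 2: J rot2 at col 2 lands with bottom-row=0; cleared 1 line(s) (total 1); column heights now [0 0 1 1 1], max=1
Drop 3: L rot1 at col 2 lands with bottom-row=1; cleared 0 line(s) (total 1); column heights now [0 0 4 2 1], max=4
Drop 4: Z rot3 at col 3 lands with bottom-row=2; cleared 0 line(s) (total 1); column heights now [0 0 4 4 5], max=5
Drop 5: Z rot1 at col 1 lands with bottom-row=3; cleared 0 line(s) (total 1); column heights now [0 5 6 4 5], max=6
Drop 6: L rot0 at col 2 lands with bottom-row=6; cleared 0 line(s) (total 1); column heights now [0 5 7 7 8], max=8

Answer: 1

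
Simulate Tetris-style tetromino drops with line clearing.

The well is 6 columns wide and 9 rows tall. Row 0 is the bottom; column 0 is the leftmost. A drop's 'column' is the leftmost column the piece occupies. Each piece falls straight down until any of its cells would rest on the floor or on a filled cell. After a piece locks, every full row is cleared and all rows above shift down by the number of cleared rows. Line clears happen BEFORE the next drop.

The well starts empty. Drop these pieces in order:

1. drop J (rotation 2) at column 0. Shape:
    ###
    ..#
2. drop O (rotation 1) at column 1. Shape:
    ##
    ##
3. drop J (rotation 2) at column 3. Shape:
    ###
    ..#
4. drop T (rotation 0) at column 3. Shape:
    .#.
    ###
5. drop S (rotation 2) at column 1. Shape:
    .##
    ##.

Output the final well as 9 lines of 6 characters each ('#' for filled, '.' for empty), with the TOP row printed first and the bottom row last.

Answer: ......
......
......
......
..##..
.##...
.##.#.
.#####
..#..#

Derivation:
Drop 1: J rot2 at col 0 lands with bottom-row=0; cleared 0 line(s) (total 0); column heights now [2 2 2 0 0 0], max=2
Drop 2: O rot1 at col 1 lands with bottom-row=2; cleared 0 line(s) (total 0); column heights now [2 4 4 0 0 0], max=4
Drop 3: J rot2 at col 3 lands with bottom-row=0; cleared 1 line(s) (total 1); column heights now [0 3 3 0 0 1], max=3
Drop 4: T rot0 at col 3 lands with bottom-row=1; cleared 0 line(s) (total 1); column heights now [0 3 3 2 3 2], max=3
Drop 5: S rot2 at col 1 lands with bottom-row=3; cleared 0 line(s) (total 1); column heights now [0 4 5 5 3 2], max=5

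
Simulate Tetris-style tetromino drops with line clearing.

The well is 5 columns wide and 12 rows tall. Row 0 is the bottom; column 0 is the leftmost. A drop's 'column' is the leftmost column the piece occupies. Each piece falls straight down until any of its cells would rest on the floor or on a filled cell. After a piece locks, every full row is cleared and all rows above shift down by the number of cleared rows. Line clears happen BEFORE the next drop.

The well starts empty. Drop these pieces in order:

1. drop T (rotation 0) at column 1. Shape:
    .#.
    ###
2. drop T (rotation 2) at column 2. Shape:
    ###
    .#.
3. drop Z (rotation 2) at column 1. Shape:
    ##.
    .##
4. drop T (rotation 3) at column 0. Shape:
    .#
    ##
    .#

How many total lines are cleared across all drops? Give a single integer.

Answer: 0

Derivation:
Drop 1: T rot0 at col 1 lands with bottom-row=0; cleared 0 line(s) (total 0); column heights now [0 1 2 1 0], max=2
Drop 2: T rot2 at col 2 lands with bottom-row=1; cleared 0 line(s) (total 0); column heights now [0 1 3 3 3], max=3
Drop 3: Z rot2 at col 1 lands with bottom-row=3; cleared 0 line(s) (total 0); column heights now [0 5 5 4 3], max=5
Drop 4: T rot3 at col 0 lands with bottom-row=5; cleared 0 line(s) (total 0); column heights now [7 8 5 4 3], max=8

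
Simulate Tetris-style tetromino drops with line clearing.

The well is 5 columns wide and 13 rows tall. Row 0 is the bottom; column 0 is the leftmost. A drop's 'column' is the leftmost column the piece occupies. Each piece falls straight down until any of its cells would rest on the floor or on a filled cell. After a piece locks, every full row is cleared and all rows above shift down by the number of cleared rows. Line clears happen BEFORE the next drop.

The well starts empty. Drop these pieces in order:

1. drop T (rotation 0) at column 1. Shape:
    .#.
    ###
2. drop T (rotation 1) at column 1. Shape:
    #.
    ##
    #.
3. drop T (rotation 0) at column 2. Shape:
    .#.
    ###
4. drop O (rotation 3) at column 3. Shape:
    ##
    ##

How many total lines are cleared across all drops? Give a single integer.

Drop 1: T rot0 at col 1 lands with bottom-row=0; cleared 0 line(s) (total 0); column heights now [0 1 2 1 0], max=2
Drop 2: T rot1 at col 1 lands with bottom-row=1; cleared 0 line(s) (total 0); column heights now [0 4 3 1 0], max=4
Drop 3: T rot0 at col 2 lands with bottom-row=3; cleared 0 line(s) (total 0); column heights now [0 4 4 5 4], max=5
Drop 4: O rot3 at col 3 lands with bottom-row=5; cleared 0 line(s) (total 0); column heights now [0 4 4 7 7], max=7

Answer: 0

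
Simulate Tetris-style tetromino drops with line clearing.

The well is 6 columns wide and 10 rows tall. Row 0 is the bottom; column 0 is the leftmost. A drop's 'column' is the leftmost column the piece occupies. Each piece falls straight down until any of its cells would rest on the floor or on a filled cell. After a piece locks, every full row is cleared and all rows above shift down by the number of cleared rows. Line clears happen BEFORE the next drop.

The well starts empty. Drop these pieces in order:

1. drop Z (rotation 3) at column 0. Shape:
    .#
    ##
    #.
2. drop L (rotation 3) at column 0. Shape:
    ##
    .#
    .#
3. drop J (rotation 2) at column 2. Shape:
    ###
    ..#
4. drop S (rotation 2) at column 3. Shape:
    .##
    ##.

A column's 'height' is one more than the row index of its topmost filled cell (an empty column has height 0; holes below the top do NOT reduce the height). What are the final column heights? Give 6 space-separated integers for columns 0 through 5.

Answer: 6 6 2 3 4 4

Derivation:
Drop 1: Z rot3 at col 0 lands with bottom-row=0; cleared 0 line(s) (total 0); column heights now [2 3 0 0 0 0], max=3
Drop 2: L rot3 at col 0 lands with bottom-row=3; cleared 0 line(s) (total 0); column heights now [6 6 0 0 0 0], max=6
Drop 3: J rot2 at col 2 lands with bottom-row=0; cleared 0 line(s) (total 0); column heights now [6 6 2 2 2 0], max=6
Drop 4: S rot2 at col 3 lands with bottom-row=2; cleared 0 line(s) (total 0); column heights now [6 6 2 3 4 4], max=6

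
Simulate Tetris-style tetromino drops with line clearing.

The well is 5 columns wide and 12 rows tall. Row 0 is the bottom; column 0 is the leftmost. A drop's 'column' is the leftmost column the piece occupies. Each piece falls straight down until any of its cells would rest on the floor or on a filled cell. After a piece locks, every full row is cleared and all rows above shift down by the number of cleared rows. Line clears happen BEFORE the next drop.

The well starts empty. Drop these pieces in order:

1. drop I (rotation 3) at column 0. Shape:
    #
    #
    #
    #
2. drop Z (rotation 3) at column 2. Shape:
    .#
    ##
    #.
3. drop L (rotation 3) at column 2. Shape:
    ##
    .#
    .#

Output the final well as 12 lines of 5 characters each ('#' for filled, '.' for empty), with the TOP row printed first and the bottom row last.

Answer: .....
.....
.....
.....
.....
.....
..##.
...#.
#..#.
#..#.
#.##.
#.#..

Derivation:
Drop 1: I rot3 at col 0 lands with bottom-row=0; cleared 0 line(s) (total 0); column heights now [4 0 0 0 0], max=4
Drop 2: Z rot3 at col 2 lands with bottom-row=0; cleared 0 line(s) (total 0); column heights now [4 0 2 3 0], max=4
Drop 3: L rot3 at col 2 lands with bottom-row=3; cleared 0 line(s) (total 0); column heights now [4 0 6 6 0], max=6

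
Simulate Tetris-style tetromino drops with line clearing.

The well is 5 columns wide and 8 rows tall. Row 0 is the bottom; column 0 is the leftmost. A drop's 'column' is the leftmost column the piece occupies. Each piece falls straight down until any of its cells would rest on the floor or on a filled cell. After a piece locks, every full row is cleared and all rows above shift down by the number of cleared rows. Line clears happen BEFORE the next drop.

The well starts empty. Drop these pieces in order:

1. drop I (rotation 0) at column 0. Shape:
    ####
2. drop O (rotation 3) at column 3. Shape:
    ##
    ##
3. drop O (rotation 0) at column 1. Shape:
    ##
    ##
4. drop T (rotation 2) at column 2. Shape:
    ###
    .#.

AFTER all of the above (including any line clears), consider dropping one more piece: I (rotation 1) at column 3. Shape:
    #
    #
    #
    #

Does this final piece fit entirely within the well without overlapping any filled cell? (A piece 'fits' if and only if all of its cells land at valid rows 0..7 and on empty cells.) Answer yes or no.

Answer: no

Derivation:
Drop 1: I rot0 at col 0 lands with bottom-row=0; cleared 0 line(s) (total 0); column heights now [1 1 1 1 0], max=1
Drop 2: O rot3 at col 3 lands with bottom-row=1; cleared 0 line(s) (total 0); column heights now [1 1 1 3 3], max=3
Drop 3: O rot0 at col 1 lands with bottom-row=1; cleared 0 line(s) (total 0); column heights now [1 3 3 3 3], max=3
Drop 4: T rot2 at col 2 lands with bottom-row=3; cleared 0 line(s) (total 0); column heights now [1 3 5 5 5], max=5
Test piece I rot1 at col 3 (width 1): heights before test = [1 3 5 5 5]; fits = False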